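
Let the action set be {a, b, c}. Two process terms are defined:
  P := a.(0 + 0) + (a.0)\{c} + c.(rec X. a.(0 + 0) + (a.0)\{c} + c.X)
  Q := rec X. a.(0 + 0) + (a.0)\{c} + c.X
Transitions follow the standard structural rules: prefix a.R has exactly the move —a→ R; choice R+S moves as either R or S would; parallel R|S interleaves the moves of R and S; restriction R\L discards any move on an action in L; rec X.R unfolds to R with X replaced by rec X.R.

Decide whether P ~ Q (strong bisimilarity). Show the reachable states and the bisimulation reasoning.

YES

P's transition system — 4 states:
  s0 = a.(0 + 0) + (a.0)\{c} + c.(rec X. a.(0 + 0) + (a.0)\{c} + c.X) has moves ··a··> s1, ··a··> s2, ··c··> s3
  s1 = 0 + 0 has moves (no moves)
  s2 = 0\{c} has moves (no moves)
  s3 = rec X. a.(0 + 0) + (a.0)\{c} + c.X has moves ··a··> s1, ··a··> s2, ··c··> s3
Q's transition system — 3 states:
  t0 = rec X. a.(0 + 0) + (a.0)\{c} + c.X has moves ··a··> t1, ··a··> t2, ··c··> t0
  t1 = 0 + 0 has moves (no moves)
  t2 = 0\{c} has moves (no moves)
Partition-refinement fixed point:
  B0 = {s0, s3, t0}
  B1 = {s1, s2, t1, t2}
s0 ∈ B0, t0 ∈ B0 → same block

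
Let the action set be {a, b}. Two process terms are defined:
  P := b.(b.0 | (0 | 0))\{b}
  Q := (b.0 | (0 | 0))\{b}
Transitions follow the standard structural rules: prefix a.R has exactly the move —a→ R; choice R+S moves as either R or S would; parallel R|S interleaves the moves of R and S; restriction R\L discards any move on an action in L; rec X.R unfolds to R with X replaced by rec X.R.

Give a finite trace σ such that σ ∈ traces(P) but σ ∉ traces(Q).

LTS(P): 2 reachable states
  s0 = b.(b.0 | (0 | 0))\{b} :: --b--▸ s1
  s1 = (b.0 | (0 | 0))\{b} :: ·
LTS(Q): 1 reachable states
  t0 = (b.0 | (0 | 0))\{b} :: ·
Trace ⟨b⟩ through P, begin at {s0}:
  after b @ step 1: {s1}
  ✓ P
Trace ⟨b⟩ through Q, begin at {t0}:
  after b @ step 1: ∅ (Q stuck)

b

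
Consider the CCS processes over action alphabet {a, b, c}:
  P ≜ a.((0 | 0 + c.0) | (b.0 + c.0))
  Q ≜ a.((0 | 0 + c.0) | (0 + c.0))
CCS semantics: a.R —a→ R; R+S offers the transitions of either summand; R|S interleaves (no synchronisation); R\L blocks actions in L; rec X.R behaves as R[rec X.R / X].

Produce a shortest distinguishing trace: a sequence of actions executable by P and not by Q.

ab

P's transition system — 5 states:
  p0 = a.((0 | 0 + c.0) | (b.0 + c.0)) → -a-> p1
  p1 = (0 | 0 + c.0) | (b.0 + c.0) → -b-> p2, -c-> p2, -c-> p3
  p2 = (0 | 0 + c.0) | 0 → -c-> p4
  p3 = 0 | (b.0 + c.0) → -b-> p4, -c-> p4
  p4 = 0 | 0 → deadlocked
Q's transition system — 5 states:
  q0 = a.((0 | 0 + c.0) | (0 + c.0)) → -a-> q1
  q1 = (0 | 0 + c.0) | (0 + c.0) → -c-> q2, -c-> q3
  q2 = (0 | 0 + c.0) | 0 → -c-> q4
  q3 = 0 | (0 + c.0) → -c-> q4
  q4 = 0 | 0 → deadlocked
Executing ab from P (initial set {p0}):
  after a @ step 1: {p1}
  after b @ step 2: {p2}
  — P admits the full trace.
Executing ab from Q (initial set {q0}):
  after a @ step 1: {q1}
  after b @ step 2: no successor for Q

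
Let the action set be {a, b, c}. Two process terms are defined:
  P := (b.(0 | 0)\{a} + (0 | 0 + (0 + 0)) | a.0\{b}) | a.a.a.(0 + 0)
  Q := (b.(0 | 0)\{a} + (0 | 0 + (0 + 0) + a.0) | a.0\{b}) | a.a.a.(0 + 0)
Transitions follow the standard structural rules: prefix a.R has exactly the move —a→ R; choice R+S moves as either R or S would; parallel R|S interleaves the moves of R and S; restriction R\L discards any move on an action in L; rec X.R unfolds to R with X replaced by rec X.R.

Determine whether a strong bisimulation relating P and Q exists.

LTS(P): 12 reachable states
  m0 = (b.(0 | 0)\{a} + (0 | 0 + (0 + 0)) | a.0\{b}) | a.a.a.(0 + 0) :: -a-> m1, -a-> m2, -b-> m3
  m1 = (0 | 0 + (0 + 0)) | 0\{b} | a.a.a.(0 + 0) :: -a-> m4
  m2 = (b.(0 | 0)\{a} + (0 | 0 + (0 + 0)) | a.0\{b}) | a.a.(0 + 0) :: -a-> m4, -a-> m5, -b-> m6
  m3 = (0 | 0)\{a} | a.a.a.(0 + 0) :: -a-> m6
  m4 = (0 | 0 + (0 + 0)) | 0\{b} | a.a.(0 + 0) :: -a-> m7
  m5 = (b.(0 | 0)\{a} + (0 | 0 + (0 + 0)) | a.0\{b}) | a.(0 + 0) :: -a-> m7, -a-> m8, -b-> m9
  m6 = (0 | 0)\{a} | a.a.(0 + 0) :: -a-> m9
  m7 = (0 | 0 + (0 + 0)) | 0\{b} | a.(0 + 0) :: -a-> m10
  m8 = (b.(0 | 0)\{a} + (0 | 0 + (0 + 0)) | a.0\{b}) | (0 + 0) :: -a-> m10, -b-> m11
  m9 = (0 | 0)\{a} | a.(0 + 0) :: -a-> m11
  m10 = (0 | 0 + (0 + 0)) | 0\{b} | (0 + 0) :: ·
  m11 = (0 | 0)\{a} | (0 + 0) :: ·
LTS(Q): 20 reachable states
  n0 = (b.(0 | 0)\{a} + (0 | 0 + (0 + 0) + a.0) | a.0\{b}) | a.a.a.(0 + 0) :: -a-> n1, -a-> n2, -a-> n3, -b-> n4
  n1 = (0 | 0 + (0 + 0) + a.0) | 0\{b} | a.a.a.(0 + 0) :: -a-> n5, -a-> n6
  n2 = (b.(0 | 0)\{a} + (0 | 0 + (0 + 0) + a.0) | a.0\{b}) | a.a.(0 + 0) :: -a-> n5, -a-> n7, -a-> n8, -b-> n9
  n3 = 0 | a.0\{b} | a.a.a.(0 + 0) :: -a-> n6, -a-> n8
  n4 = (0 | 0)\{a} | a.a.a.(0 + 0) :: -a-> n9
  n5 = (0 | 0 + (0 + 0) + a.0) | 0\{b} | a.a.(0 + 0) :: -a-> n10, -a-> n11
  n6 = 0 | 0\{b} | a.a.a.(0 + 0) :: -a-> n11
  n7 = (b.(0 | 0)\{a} + (0 | 0 + (0 + 0) + a.0) | a.0\{b}) | a.(0 + 0) :: -a-> n10, -a-> n12, -a-> n13, -b-> n14
  n8 = 0 | a.0\{b} | a.a.(0 + 0) :: -a-> n11, -a-> n13
  n9 = (0 | 0)\{a} | a.a.(0 + 0) :: -a-> n14
  n10 = (0 | 0 + (0 + 0) + a.0) | 0\{b} | a.(0 + 0) :: -a-> n15, -a-> n16
  n11 = 0 | 0\{b} | a.a.(0 + 0) :: -a-> n16
  n12 = (b.(0 | 0)\{a} + (0 | 0 + (0 + 0) + a.0) | a.0\{b}) | (0 + 0) :: -a-> n15, -a-> n17, -b-> n18
  n13 = 0 | a.0\{b} | a.(0 + 0) :: -a-> n16, -a-> n17
  n14 = (0 | 0)\{a} | a.(0 + 0) :: -a-> n18
  n15 = (0 | 0 + (0 + 0) + a.0) | 0\{b} | (0 + 0) :: -a-> n19
  n16 = 0 | 0\{b} | a.(0 + 0) :: -a-> n19
  n17 = 0 | a.0\{b} | (0 + 0) :: -a-> n19
  n18 = (0 | 0)\{a} | (0 + 0) :: ·
  n19 = 0 | 0\{b} | (0 + 0) :: ·
Coarsest stable partition (strong bisimilarity classes):
  B0 = {m0}
  B1 = {m1, m3, n4, n5, n6, n8}
  B2 = {m4, m6, n10, n11, n13, n9}
  B3 = {m7, m9, n14, n15, n16, n17}
  B4 = {m10, m11, n18, n19}
  B5 = {m2}
  B6 = {m5}
  B7 = {m8}
  B8 = {n0}
  B9 = {n2}
  B10 = {n7}
  B11 = {n12}
  B12 = {n1, n3}
m0 ∈ B0, n0 ∈ B8 → different blocks

NO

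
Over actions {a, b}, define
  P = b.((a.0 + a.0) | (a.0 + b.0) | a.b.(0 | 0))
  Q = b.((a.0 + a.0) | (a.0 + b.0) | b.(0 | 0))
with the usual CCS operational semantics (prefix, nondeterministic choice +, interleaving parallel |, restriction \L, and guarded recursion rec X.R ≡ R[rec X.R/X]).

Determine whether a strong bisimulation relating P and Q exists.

NO

P's transition system — 13 states:
  p0 = b.((a.0 + a.0) | (a.0 + b.0) | a.b.(0 | 0)) ⊢ ··b··> p1
  p1 = (a.0 + a.0) | (a.0 + b.0) | a.b.(0 | 0) ⊢ ··a··> p2, ··a··> p3, ··a··> p4, ··b··> p3
  p2 = (a.0 + a.0) | (a.0 + b.0) | b.(0 | 0) ⊢ ··a··> p5, ··a··> p6, ··b··> p5, ··b··> p7
  p3 = (a.0 + a.0) | 0 | a.b.(0 | 0) ⊢ ··a··> p5, ··a··> p8
  p4 = 0 | (a.0 + b.0) | a.b.(0 | 0) ⊢ ··a··> p6, ··a··> p8, ··b··> p8
  p5 = (a.0 + a.0) | 0 | b.(0 | 0) ⊢ ··a··> p9, ··b··> p10
  p6 = 0 | (a.0 + b.0) | b.(0 | 0) ⊢ ··a··> p9, ··b··> p11, ··b··> p9
  p7 = (a.0 + a.0) | (a.0 + b.0) | (0 | 0) ⊢ ··a··> p10, ··a··> p11, ··b··> p10
  p8 = 0 | 0 | a.b.(0 | 0) ⊢ ··a··> p9
  p9 = 0 | 0 | b.(0 | 0) ⊢ ··b··> p12
  p10 = (a.0 + a.0) | 0 | (0 | 0) ⊢ ··a··> p12
  p11 = 0 | (a.0 + b.0) | (0 | 0) ⊢ ··a··> p12, ··b··> p12
  p12 = 0 | 0 | (0 | 0) ⊢ ∅
Q's transition system — 9 states:
  q0 = b.((a.0 + a.0) | (a.0 + b.0) | b.(0 | 0)) ⊢ ··b··> q1
  q1 = (a.0 + a.0) | (a.0 + b.0) | b.(0 | 0) ⊢ ··a··> q2, ··a··> q3, ··b··> q2, ··b··> q4
  q2 = (a.0 + a.0) | 0 | b.(0 | 0) ⊢ ··a··> q5, ··b··> q6
  q3 = 0 | (a.0 + b.0) | b.(0 | 0) ⊢ ··a··> q5, ··b··> q5, ··b··> q7
  q4 = (a.0 + a.0) | (a.0 + b.0) | (0 | 0) ⊢ ··a··> q6, ··a··> q7, ··b··> q6
  q5 = 0 | 0 | b.(0 | 0) ⊢ ··b··> q8
  q6 = (a.0 + a.0) | 0 | (0 | 0) ⊢ ··a··> q8
  q7 = 0 | (a.0 + b.0) | (0 | 0) ⊢ ··a··> q8, ··b··> q8
  q8 = 0 | 0 | (0 | 0) ⊢ ∅
Bisimilarity quotient blocks:
  B0 = {p0}
  B1 = {p1}
  B2 = {p3}
  B3 = {p8}
  B4 = {p9, q5}
  B5 = {p12, q8}
  B6 = {p5, q2}
  B7 = {p10, q6}
  B8 = {p2, q1}
  B9 = {p6, q3}
  B10 = {p11, q7}
  B11 = {p7, q4}
  B12 = {p4}
  B13 = {q0}
p0 ∈ B0, q0 ∈ B13 → different blocks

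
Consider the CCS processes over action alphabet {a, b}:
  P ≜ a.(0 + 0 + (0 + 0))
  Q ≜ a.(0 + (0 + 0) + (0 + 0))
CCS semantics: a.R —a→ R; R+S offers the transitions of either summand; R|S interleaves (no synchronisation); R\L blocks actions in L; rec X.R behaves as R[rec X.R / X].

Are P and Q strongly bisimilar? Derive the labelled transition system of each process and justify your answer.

P's transition system — 2 states:
  s0 = a.(0 + 0 + (0 + 0)) :: --a--▸ s1
  s1 = 0 + 0 + (0 + 0) :: ·
Q's transition system — 2 states:
  t0 = a.(0 + (0 + 0) + (0 + 0)) :: --a--▸ t1
  t1 = 0 + (0 + 0) + (0 + 0) :: ·
Partition-refinement fixed point:
  B0 = {s0, t0}
  B1 = {s1, t1}
s0 ∈ B0, t0 ∈ B0 → same block

P ~ Q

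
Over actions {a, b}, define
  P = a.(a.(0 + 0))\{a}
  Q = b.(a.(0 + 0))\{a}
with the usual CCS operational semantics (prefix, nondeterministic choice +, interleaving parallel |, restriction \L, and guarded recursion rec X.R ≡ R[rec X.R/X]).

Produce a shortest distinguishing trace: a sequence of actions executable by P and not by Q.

a

Reachable graph of P (2 states):
  u0 = a.(a.(0 + 0))\{a} → ··a··> u1
  u1 = (a.(0 + 0))\{a} → (no moves)
Reachable graph of Q (2 states):
  v0 = b.(a.(0 + 0))\{a} → ··b··> v1
  v1 = (a.(0 + 0))\{a} → (no moves)
Run σ = ⟨a⟩ on P: start {u0}
  after a @ step 1: {u1}
  — P admits the full trace.
Run σ = ⟨a⟩ on Q: start {v0}
  after a @ step 1: ∅ (Q stuck)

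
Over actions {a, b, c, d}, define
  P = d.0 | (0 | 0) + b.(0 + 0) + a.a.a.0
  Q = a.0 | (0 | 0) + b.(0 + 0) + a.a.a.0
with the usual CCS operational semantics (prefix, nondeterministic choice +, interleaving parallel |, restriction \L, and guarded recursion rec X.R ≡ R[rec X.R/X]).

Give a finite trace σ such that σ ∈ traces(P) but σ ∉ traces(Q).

d

LTS(P): 6 reachable states
  p0 = d.0 | (0 | 0) + b.(0 + 0) + a.a.a.0 ⊢ -a-> p1, -b-> p2, -d-> p3
  p1 = a.a.0 ⊢ -a-> p4
  p2 = 0 + 0 ⊢ ·
  p3 = 0 | (0 | 0) ⊢ ·
  p4 = a.0 ⊢ -a-> p5
  p5 = 0 ⊢ ·
LTS(Q): 6 reachable states
  q0 = a.0 | (0 | 0) + b.(0 + 0) + a.a.a.0 ⊢ -a-> q1, -a-> q2, -b-> q3
  q1 = 0 | (0 | 0) ⊢ ·
  q2 = a.a.0 ⊢ -a-> q4
  q3 = 0 + 0 ⊢ ·
  q4 = a.0 ⊢ -a-> q5
  q5 = 0 ⊢ ·
Run σ = ⟨d⟩ on P: start {p0}
  after d @ step 1: {p3}
  — P admits the full trace.
Run σ = ⟨d⟩ on Q: start {q0}
  after d @ step 1: ∅ (Q stuck)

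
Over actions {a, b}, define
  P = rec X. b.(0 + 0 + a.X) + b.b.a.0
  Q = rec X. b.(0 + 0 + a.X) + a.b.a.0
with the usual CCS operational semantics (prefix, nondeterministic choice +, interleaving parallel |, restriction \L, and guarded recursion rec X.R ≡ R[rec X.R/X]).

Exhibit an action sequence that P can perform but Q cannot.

Reachable graph of P (5 states):
  p0 = rec X. b.(0 + 0 + a.X) + b.b.a.0 → ··b··> p1, ··b··> p2
  p1 = 0 + 0 + a.(rec X. b.(0 + 0 + a.X) + b.b.a.0) → ··a··> p0
  p2 = b.a.0 → ··b··> p3
  p3 = a.0 → ··a··> p4
  p4 = 0 → stopped
Reachable graph of Q (5 states):
  q0 = rec X. b.(0 + 0 + a.X) + a.b.a.0 → ··a··> q1, ··b··> q2
  q1 = b.a.0 → ··b··> q3
  q2 = 0 + 0 + a.(rec X. b.(0 + 0 + a.X) + a.b.a.0) → ··a··> q0
  q3 = a.0 → ··a··> q4
  q4 = 0 → stopped
Executing bb from P (initial set {p0}):
  [1] b ⇒ {p1, p2}
  [2] b ⇒ {p3}
  — P admits the full trace.
Executing bb from Q (initial set {q0}):
  [1] b ⇒ {q2}
  [2] b ⇒ ∅  — Q cannot continue

bb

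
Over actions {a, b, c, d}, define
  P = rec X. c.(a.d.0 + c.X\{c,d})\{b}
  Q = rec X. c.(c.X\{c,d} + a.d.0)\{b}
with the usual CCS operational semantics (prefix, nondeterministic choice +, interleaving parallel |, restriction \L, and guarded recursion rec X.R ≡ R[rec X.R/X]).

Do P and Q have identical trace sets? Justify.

YES

Reachable graph of P (5 states):
  u0 = rec X. c.(a.d.0 + c.X\{c,d})\{b} :: -c-> u1
  u1 = (a.d.0 + c.(rec X. c.(a.d.0 + c.X\{c,d})\{b})\{c,d})\{b} :: -a-> u2, -c-> u3
  u2 = (d.0)\{b} :: -d-> u4
  u3 = (rec X. c.(a.d.0 + c.X\{c,d})\{b})\{c,d}\{b} :: ∅
  u4 = 0\{b} :: ∅
Reachable graph of Q (5 states):
  v0 = rec X. c.(c.X\{c,d} + a.d.0)\{b} :: -c-> v1
  v1 = (c.(rec X. c.(c.X\{c,d} + a.d.0)\{b})\{c,d} + a.d.0)\{b} :: -a-> v2, -c-> v3
  v2 = (d.0)\{b} :: -d-> v4
  v3 = (rec X. c.(c.X\{c,d} + a.d.0)\{b})\{c,d}\{b} :: ∅
  v4 = 0\{b} :: ∅
Coarsest stable partition (strong bisimilarity classes):
  B0 = {u0, v0}
  B1 = {u1, v1}
  B2 = {u3, u4, v3, v4}
  B3 = {u2, v2}
u0 ∈ B0, v0 ∈ B0 → same block
Bisimilar ⇒ trace-equivalent.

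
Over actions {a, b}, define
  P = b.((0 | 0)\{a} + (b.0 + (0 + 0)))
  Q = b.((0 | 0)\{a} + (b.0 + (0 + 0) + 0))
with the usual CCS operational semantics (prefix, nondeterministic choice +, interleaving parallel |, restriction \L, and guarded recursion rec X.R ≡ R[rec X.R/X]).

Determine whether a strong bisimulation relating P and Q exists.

P's transition system — 3 states:
  p0 = b.((0 | 0)\{a} + (b.0 + (0 + 0))) → -b-> p1
  p1 = (0 | 0)\{a} + (b.0 + (0 + 0)) → -b-> p2
  p2 = 0 → ·
Q's transition system — 3 states:
  q0 = b.((0 | 0)\{a} + (b.0 + (0 + 0) + 0)) → -b-> q1
  q1 = (0 | 0)\{a} + (b.0 + (0 + 0) + 0) → -b-> q2
  q2 = 0 → ·
Coarsest stable partition (strong bisimilarity classes):
  B0 = {p0, q0}
  B1 = {p1, q1}
  B2 = {p2, q2}
p0 ∈ B0, q0 ∈ B0 → same block

P ~ Q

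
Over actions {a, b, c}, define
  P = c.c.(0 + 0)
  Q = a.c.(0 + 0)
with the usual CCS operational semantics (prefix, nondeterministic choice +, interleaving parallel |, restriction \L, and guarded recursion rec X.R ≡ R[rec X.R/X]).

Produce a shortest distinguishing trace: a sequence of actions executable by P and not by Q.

c

Reachable graph of P (3 states):
  m0 = c.c.(0 + 0) has moves =c=> m1
  m1 = c.(0 + 0) has moves =c=> m2
  m2 = 0 + 0 has moves ∅
Reachable graph of Q (3 states):
  n0 = a.c.(0 + 0) has moves =a=> n1
  n1 = c.(0 + 0) has moves =c=> n2
  n2 = 0 + 0 has moves ∅
Trace ⟨c⟩ through P, begin at {m0}:
  after c @ step 1: {m1}
  — P admits the full trace.
Trace ⟨c⟩ through Q, begin at {n0}:
  after c @ step 1: ∅ (Q stuck)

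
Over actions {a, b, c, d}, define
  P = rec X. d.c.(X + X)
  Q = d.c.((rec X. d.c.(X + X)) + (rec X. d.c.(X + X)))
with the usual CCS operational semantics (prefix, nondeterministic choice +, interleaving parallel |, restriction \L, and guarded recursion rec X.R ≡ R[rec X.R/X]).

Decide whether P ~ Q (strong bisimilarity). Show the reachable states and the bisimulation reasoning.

YES

Reachable graph of P (3 states):
  p0 = rec X. d.c.(X + X) :: -d-> p1
  p1 = c.((rec X. d.c.(X + X)) + (rec X. d.c.(X + X))) :: -c-> p2
  p2 = (rec X. d.c.(X + X)) + (rec X. d.c.(X + X)) :: -d-> p1
Reachable graph of Q (3 states):
  q0 = d.c.((rec X. d.c.(X + X)) + (rec X. d.c.(X + X))) :: -d-> q1
  q1 = c.((rec X. d.c.(X + X)) + (rec X. d.c.(X + X))) :: -c-> q2
  q2 = (rec X. d.c.(X + X)) + (rec X. d.c.(X + X)) :: -d-> q1
Partition-refinement fixed point:
  B0 = {p0, p2, q0, q2}
  B1 = {p1, q1}
p0 ∈ B0, q0 ∈ B0 → same block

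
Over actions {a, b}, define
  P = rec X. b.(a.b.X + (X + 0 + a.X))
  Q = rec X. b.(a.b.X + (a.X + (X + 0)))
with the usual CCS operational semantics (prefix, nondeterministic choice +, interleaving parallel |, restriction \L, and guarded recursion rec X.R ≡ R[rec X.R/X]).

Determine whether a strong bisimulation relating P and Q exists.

LTS(P): 3 reachable states
  u0 = rec X. b.(a.b.X + (X + 0 + a.X)) has moves --b--▸ u1
  u1 = a.b.(rec X. b.(a.b.X + (X + 0 + a.X))) + ((rec X. b.(a.b.X + (X + 0 + a.X))) + 0 + a.(rec X. b.(a.b.X + (X + 0 + a.X)))) has moves --a--▸ u0, --a--▸ u2, --b--▸ u1
  u2 = b.(rec X. b.(a.b.X + (X + 0 + a.X))) has moves --b--▸ u0
LTS(Q): 3 reachable states
  v0 = rec X. b.(a.b.X + (a.X + (X + 0))) has moves --b--▸ v1
  v1 = a.b.(rec X. b.(a.b.X + (a.X + (X + 0)))) + (a.(rec X. b.(a.b.X + (a.X + (X + 0)))) + ((rec X. b.(a.b.X + (a.X + (X + 0)))) + 0)) has moves --a--▸ v0, --a--▸ v2, --b--▸ v1
  v2 = b.(rec X. b.(a.b.X + (a.X + (X + 0)))) has moves --b--▸ v0
Bisimilarity quotient blocks:
  B0 = {u0, v0}
  B1 = {u1, v1}
  B2 = {u2, v2}
u0 ∈ B0, v0 ∈ B0 → same block

bisimilar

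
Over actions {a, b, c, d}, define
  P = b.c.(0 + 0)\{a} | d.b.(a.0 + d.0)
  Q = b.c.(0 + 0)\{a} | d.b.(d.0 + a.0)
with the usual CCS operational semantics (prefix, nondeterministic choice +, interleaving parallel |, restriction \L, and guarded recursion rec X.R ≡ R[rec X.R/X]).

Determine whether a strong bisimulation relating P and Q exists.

bisimilar

Reachable graph of P (12 states):
  u0 = b.c.(0 + 0)\{a} | d.b.(a.0 + d.0) has moves =b=> u1, =d=> u2
  u1 = c.(0 + 0)\{a} | d.b.(a.0 + d.0) has moves =c=> u3, =d=> u4
  u2 = b.c.(0 + 0)\{a} | b.(a.0 + d.0) has moves =b=> u4, =b=> u5
  u3 = (0 + 0)\{a} | d.b.(a.0 + d.0) has moves =d=> u6
  u4 = c.(0 + 0)\{a} | b.(a.0 + d.0) has moves =b=> u7, =c=> u6
  u5 = b.c.(0 + 0)\{a} | (a.0 + d.0) has moves =a=> u8, =b=> u7, =d=> u8
  u6 = (0 + 0)\{a} | b.(a.0 + d.0) has moves =b=> u9
  u7 = c.(0 + 0)\{a} | (a.0 + d.0) has moves =a=> u10, =c=> u9, =d=> u10
  u8 = b.c.(0 + 0)\{a} | 0 has moves =b=> u10
  u9 = (0 + 0)\{a} | (a.0 + d.0) has moves =a=> u11, =d=> u11
  u10 = c.(0 + 0)\{a} | 0 has moves =c=> u11
  u11 = (0 + 0)\{a} | 0 has moves (no moves)
Reachable graph of Q (12 states):
  v0 = b.c.(0 + 0)\{a} | d.b.(d.0 + a.0) has moves =b=> v1, =d=> v2
  v1 = c.(0 + 0)\{a} | d.b.(d.0 + a.0) has moves =c=> v3, =d=> v4
  v2 = b.c.(0 + 0)\{a} | b.(d.0 + a.0) has moves =b=> v4, =b=> v5
  v3 = (0 + 0)\{a} | d.b.(d.0 + a.0) has moves =d=> v6
  v4 = c.(0 + 0)\{a} | b.(d.0 + a.0) has moves =b=> v7, =c=> v6
  v5 = b.c.(0 + 0)\{a} | (d.0 + a.0) has moves =a=> v8, =b=> v7, =d=> v8
  v6 = (0 + 0)\{a} | b.(d.0 + a.0) has moves =b=> v9
  v7 = c.(0 + 0)\{a} | (d.0 + a.0) has moves =a=> v10, =c=> v9, =d=> v10
  v8 = b.c.(0 + 0)\{a} | 0 has moves =b=> v10
  v9 = (0 + 0)\{a} | (d.0 + a.0) has moves =a=> v11, =d=> v11
  v10 = c.(0 + 0)\{a} | 0 has moves =c=> v11
  v11 = (0 + 0)\{a} | 0 has moves (no moves)
Partition-refinement fixed point:
  B0 = {u0, v0}
  B1 = {u2, v2}
  B2 = {u5, v5}
  B3 = {u8, v8}
  B4 = {u10, v10}
  B5 = {u11, v11}
  B6 = {u7, v7}
  B7 = {u9, v9}
  B8 = {u4, v4}
  B9 = {u6, v6}
  B10 = {u1, v1}
  B11 = {u3, v3}
u0 ∈ B0, v0 ∈ B0 → same block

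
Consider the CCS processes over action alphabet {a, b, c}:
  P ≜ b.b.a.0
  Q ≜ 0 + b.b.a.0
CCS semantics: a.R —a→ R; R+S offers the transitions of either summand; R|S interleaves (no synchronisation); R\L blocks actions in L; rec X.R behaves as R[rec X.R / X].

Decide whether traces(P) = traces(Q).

traces(P) = traces(Q)

Reachable graph of P (4 states):
  u0 = b.b.a.0 | —b→ u1
  u1 = b.a.0 | —b→ u2
  u2 = a.0 | —a→ u3
  u3 = 0 | (no moves)
Reachable graph of Q (4 states):
  v0 = 0 + b.b.a.0 | —b→ v1
  v1 = b.a.0 | —b→ v2
  v2 = a.0 | —a→ v3
  v3 = 0 | (no moves)
Coarsest stable partition (strong bisimilarity classes):
  B0 = {u0, v0}
  B1 = {u1, v1}
  B2 = {u2, v2}
  B3 = {u3, v3}
u0 ∈ B0, v0 ∈ B0 → same block
Bisimilar ⇒ trace-equivalent.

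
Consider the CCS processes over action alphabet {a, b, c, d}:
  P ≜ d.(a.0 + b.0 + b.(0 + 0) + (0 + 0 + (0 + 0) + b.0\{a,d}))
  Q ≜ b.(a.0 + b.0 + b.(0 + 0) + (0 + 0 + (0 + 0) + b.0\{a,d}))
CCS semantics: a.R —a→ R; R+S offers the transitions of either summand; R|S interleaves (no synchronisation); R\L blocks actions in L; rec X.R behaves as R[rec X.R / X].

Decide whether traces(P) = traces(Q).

NO — witness ⟨d⟩

P's transition system — 5 states:
  m0 = d.(a.0 + b.0 + b.(0 + 0) + (0 + 0 + (0 + 0) + b.0\{a,d})) :: --d--▸ m1
  m1 = a.0 + b.0 + b.(0 + 0) + (0 + 0 + (0 + 0) + b.0\{a,d}) :: --a--▸ m2, --b--▸ m2, --b--▸ m3, --b--▸ m4
  m2 = 0 :: ∅
  m3 = 0 + 0 :: ∅
  m4 = 0\{a,d} :: ∅
Q's transition system — 5 states:
  n0 = b.(a.0 + b.0 + b.(0 + 0) + (0 + 0 + (0 + 0) + b.0\{a,d})) :: --b--▸ n1
  n1 = a.0 + b.0 + b.(0 + 0) + (0 + 0 + (0 + 0) + b.0\{a,d}) :: --a--▸ n2, --b--▸ n2, --b--▸ n3, --b--▸ n4
  n2 = 0 :: ∅
  n3 = 0 + 0 :: ∅
  n4 = 0\{a,d} :: ∅
Trace ⟨d⟩ through P, begin at {m0}:
  [1] d ⇒ {m1}
  P completes σ.
Trace ⟨d⟩ through Q, begin at {n0}:
  [1] d ⇒ no successor for Q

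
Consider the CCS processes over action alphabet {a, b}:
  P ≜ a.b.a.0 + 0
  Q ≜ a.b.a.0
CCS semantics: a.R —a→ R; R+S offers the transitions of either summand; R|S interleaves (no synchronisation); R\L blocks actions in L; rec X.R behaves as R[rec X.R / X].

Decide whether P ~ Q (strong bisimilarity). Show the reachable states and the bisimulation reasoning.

Reachable graph of P (4 states):
  m0 = a.b.a.0 + 0 :: —a→ m1
  m1 = b.a.0 :: —b→ m2
  m2 = a.0 :: —a→ m3
  m3 = 0 :: ∅
Reachable graph of Q (4 states):
  n0 = a.b.a.0 :: —a→ n1
  n1 = b.a.0 :: —b→ n2
  n2 = a.0 :: —a→ n3
  n3 = 0 :: ∅
Partition-refinement fixed point:
  B0 = {m0, n0}
  B1 = {m1, n1}
  B2 = {m2, n2}
  B3 = {m3, n3}
m0 ∈ B0, n0 ∈ B0 → same block

bisimilar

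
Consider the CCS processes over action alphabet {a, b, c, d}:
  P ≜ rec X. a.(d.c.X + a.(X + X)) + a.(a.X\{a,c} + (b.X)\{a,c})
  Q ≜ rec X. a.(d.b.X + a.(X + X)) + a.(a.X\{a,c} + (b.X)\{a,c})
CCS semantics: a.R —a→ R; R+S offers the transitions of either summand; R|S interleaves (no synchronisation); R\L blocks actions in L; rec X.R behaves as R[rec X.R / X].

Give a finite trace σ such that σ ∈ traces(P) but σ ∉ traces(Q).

adc

Reachable graph of P (6 states):
  s0 = rec X. a.(d.c.X + a.(X + X)) + a.(a.X\{a,c} + (b.X)\{a,c}) :: ··a··> s1, ··a··> s2
  s1 = a.(rec X. a.(d.c.X + a.(X + X)) + a.(a.X\{a,c} + (b.X)\{a,c}))\{a,c} + (b.(rec X. a.(d.c.X + a.(X + X)) + a.(a.X\{a,c} + (b.X)\{a,c})))\{a,c} :: ··a··> s3, ··b··> s3
  s2 = d.c.(rec X. a.(d.c.X + a.(X + X)) + a.(a.X\{a,c} + (b.X)\{a,c})) + a.((rec X. a.(d.c.X + a.(X + X)) + a.(a.X\{a,c} + (b.X)\{a,c})) + (rec X. a.(d.c.X + a.(X + X)) + a.(a.X\{a,c} + (b.X)\{a,c}))) :: ··a··> s4, ··d··> s5
  s3 = (rec X. a.(d.c.X + a.(X + X)) + a.(a.X\{a,c} + (b.X)\{a,c}))\{a,c} :: (no moves)
  s4 = (rec X. a.(d.c.X + a.(X + X)) + a.(a.X\{a,c} + (b.X)\{a,c})) + (rec X. a.(d.c.X + a.(X + X)) + a.(a.X\{a,c} + (b.X)\{a,c})) :: ··a··> s1, ··a··> s2
  s5 = c.(rec X. a.(d.c.X + a.(X + X)) + a.(a.X\{a,c} + (b.X)\{a,c})) :: ··c··> s0
Reachable graph of Q (6 states):
  t0 = rec X. a.(d.b.X + a.(X + X)) + a.(a.X\{a,c} + (b.X)\{a,c}) :: ··a··> t1, ··a··> t2
  t1 = a.(rec X. a.(d.b.X + a.(X + X)) + a.(a.X\{a,c} + (b.X)\{a,c}))\{a,c} + (b.(rec X. a.(d.b.X + a.(X + X)) + a.(a.X\{a,c} + (b.X)\{a,c})))\{a,c} :: ··a··> t3, ··b··> t3
  t2 = d.b.(rec X. a.(d.b.X + a.(X + X)) + a.(a.X\{a,c} + (b.X)\{a,c})) + a.((rec X. a.(d.b.X + a.(X + X)) + a.(a.X\{a,c} + (b.X)\{a,c})) + (rec X. a.(d.b.X + a.(X + X)) + a.(a.X\{a,c} + (b.X)\{a,c}))) :: ··a··> t4, ··d··> t5
  t3 = (rec X. a.(d.b.X + a.(X + X)) + a.(a.X\{a,c} + (b.X)\{a,c}))\{a,c} :: (no moves)
  t4 = (rec X. a.(d.b.X + a.(X + X)) + a.(a.X\{a,c} + (b.X)\{a,c})) + (rec X. a.(d.b.X + a.(X + X)) + a.(a.X\{a,c} + (b.X)\{a,c})) :: ··a··> t1, ··a··> t2
  t5 = b.(rec X. a.(d.b.X + a.(X + X)) + a.(a.X\{a,c} + (b.X)\{a,c})) :: ··b··> t0
Run σ = ⟨adc⟩ on P: start {s0}
  after a @ step 1: {s1, s2}
  after d @ step 2: {s5}
  after c @ step 3: {s0}
  ✓ P
Run σ = ⟨adc⟩ on Q: start {t0}
  after a @ step 1: {t1, t2}
  after d @ step 2: {t5}
  after c @ step 3: ∅ (Q stuck)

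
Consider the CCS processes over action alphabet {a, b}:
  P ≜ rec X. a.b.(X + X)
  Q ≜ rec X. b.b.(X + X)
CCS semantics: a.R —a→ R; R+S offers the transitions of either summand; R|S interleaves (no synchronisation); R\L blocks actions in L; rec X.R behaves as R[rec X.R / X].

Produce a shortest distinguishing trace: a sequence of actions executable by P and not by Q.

P's transition system — 3 states:
  p0 = rec X. a.b.(X + X) → =a=> p1
  p1 = b.((rec X. a.b.(X + X)) + (rec X. a.b.(X + X))) → =b=> p2
  p2 = (rec X. a.b.(X + X)) + (rec X. a.b.(X + X)) → =a=> p1
Q's transition system — 3 states:
  q0 = rec X. b.b.(X + X) → =b=> q1
  q1 = b.((rec X. b.b.(X + X)) + (rec X. b.b.(X + X))) → =b=> q2
  q2 = (rec X. b.b.(X + X)) + (rec X. b.b.(X + X)) → =b=> q1
Executing a from P (initial set {p0}):
  step 1 (a): {p1}
  ✓ P
Executing a from Q (initial set {q0}):
  step 1 (a): ∅  — Q cannot continue

a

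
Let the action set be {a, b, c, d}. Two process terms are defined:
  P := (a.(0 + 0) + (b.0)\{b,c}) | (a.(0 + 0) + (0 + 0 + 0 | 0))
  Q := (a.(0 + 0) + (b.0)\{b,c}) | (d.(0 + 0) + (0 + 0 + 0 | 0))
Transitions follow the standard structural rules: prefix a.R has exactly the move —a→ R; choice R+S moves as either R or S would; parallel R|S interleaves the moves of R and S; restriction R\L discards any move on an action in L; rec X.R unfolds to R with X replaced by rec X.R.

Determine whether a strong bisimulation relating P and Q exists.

Reachable graph of P (4 states):
  p0 = (a.(0 + 0) + (b.0)\{b,c}) | (a.(0 + 0) + (0 + 0 + 0 | 0)) → —a→ p1, —a→ p2
  p1 = (0 + 0) | (a.(0 + 0) + (0 + 0 + 0 | 0)) → —a→ p3
  p2 = (a.(0 + 0) + (b.0)\{b,c}) | (0 + 0) → —a→ p3
  p3 = (0 + 0) | (0 + 0) → deadlocked
Reachable graph of Q (4 states):
  q0 = (a.(0 + 0) + (b.0)\{b,c}) | (d.(0 + 0) + (0 + 0 + 0 | 0)) → —a→ q1, —d→ q2
  q1 = (0 + 0) | (d.(0 + 0) + (0 + 0 + 0 | 0)) → —d→ q3
  q2 = (a.(0 + 0) + (b.0)\{b,c}) | (0 + 0) → —a→ q3
  q3 = (0 + 0) | (0 + 0) → deadlocked
Bisimilarity quotient blocks:
  B0 = {p0}
  B1 = {p1, p2, q2}
  B2 = {p3, q3}
  B3 = {q0}
  B4 = {q1}
p0 ∈ B0, q0 ∈ B3 → different blocks

P ≁ Q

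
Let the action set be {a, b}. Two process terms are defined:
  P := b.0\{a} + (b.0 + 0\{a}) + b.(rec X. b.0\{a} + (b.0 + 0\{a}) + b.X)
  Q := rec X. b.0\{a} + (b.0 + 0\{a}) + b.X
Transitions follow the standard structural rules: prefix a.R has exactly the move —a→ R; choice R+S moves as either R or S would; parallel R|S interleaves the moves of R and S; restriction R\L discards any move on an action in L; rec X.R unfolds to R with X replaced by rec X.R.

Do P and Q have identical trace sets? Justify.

traces(P) = traces(Q)

LTS(P): 4 reachable states
  m0 = b.0\{a} + (b.0 + 0\{a}) + b.(rec X. b.0\{a} + (b.0 + 0\{a}) + b.X) ⊢ =b=> m1, =b=> m2, =b=> m3
  m1 = 0 ⊢ ·
  m2 = 0\{a} ⊢ ·
  m3 = rec X. b.0\{a} + (b.0 + 0\{a}) + b.X ⊢ =b=> m1, =b=> m2, =b=> m3
LTS(Q): 3 reachable states
  n0 = rec X. b.0\{a} + (b.0 + 0\{a}) + b.X ⊢ =b=> n0, =b=> n1, =b=> n2
  n1 = 0 ⊢ ·
  n2 = 0\{a} ⊢ ·
Bisimilarity quotient blocks:
  B0 = {m0, m3, n0}
  B1 = {m1, m2, n1, n2}
m0 ∈ B0, n0 ∈ B0 → same block
Bisimilar ⇒ trace-equivalent.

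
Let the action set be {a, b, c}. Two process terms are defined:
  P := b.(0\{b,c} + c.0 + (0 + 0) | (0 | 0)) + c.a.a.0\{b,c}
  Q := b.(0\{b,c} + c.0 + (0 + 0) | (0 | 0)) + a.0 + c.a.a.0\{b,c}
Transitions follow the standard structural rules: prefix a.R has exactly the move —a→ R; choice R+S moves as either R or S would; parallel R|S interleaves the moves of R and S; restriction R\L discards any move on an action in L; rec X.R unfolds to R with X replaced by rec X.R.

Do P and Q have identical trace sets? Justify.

Reachable graph of P (6 states):
  p0 = b.(0\{b,c} + c.0 + (0 + 0) | (0 | 0)) + c.a.a.0\{b,c} | -b-> p1, -c-> p2
  p1 = 0\{b,c} + c.0 + (0 + 0) | (0 | 0) | -c-> p3
  p2 = a.a.0\{b,c} | -a-> p4
  p3 = 0 | deadlocked
  p4 = a.0\{b,c} | -a-> p5
  p5 = 0\{b,c} | deadlocked
Reachable graph of Q (6 states):
  q0 = b.(0\{b,c} + c.0 + (0 + 0) | (0 | 0)) + a.0 + c.a.a.0\{b,c} | -a-> q1, -b-> q2, -c-> q3
  q1 = 0 | deadlocked
  q2 = 0\{b,c} + c.0 + (0 + 0) | (0 | 0) | -c-> q1
  q3 = a.a.0\{b,c} | -a-> q4
  q4 = a.0\{b,c} | -a-> q5
  q5 = 0\{b,c} | deadlocked
Run σ = ⟨a⟩ on Q: start {q0}
  step 1 (a): {q1}
  ✓ Q
Run σ = ⟨a⟩ on P: start {p0}
  step 1 (a): ∅ (P stuck)

traces(P) ≠ traces(Q) — witness ⟨a⟩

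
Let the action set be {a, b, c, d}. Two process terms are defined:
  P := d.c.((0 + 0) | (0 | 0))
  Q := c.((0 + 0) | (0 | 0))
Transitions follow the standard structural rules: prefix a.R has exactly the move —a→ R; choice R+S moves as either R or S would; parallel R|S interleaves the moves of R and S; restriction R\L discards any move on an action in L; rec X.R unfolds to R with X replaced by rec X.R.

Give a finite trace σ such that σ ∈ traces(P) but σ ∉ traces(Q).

d

LTS(P): 3 reachable states
  u0 = d.c.((0 + 0) | (0 | 0)) :: =d=> u1
  u1 = c.((0 + 0) | (0 | 0)) :: =c=> u2
  u2 = (0 + 0) | (0 | 0) :: deadlocked
LTS(Q): 2 reachable states
  v0 = c.((0 + 0) | (0 | 0)) :: =c=> v1
  v1 = (0 + 0) | (0 | 0) :: deadlocked
Trace ⟨d⟩ through P, begin at {u0}:
  after d @ step 1: {u1}
  P completes σ.
Trace ⟨d⟩ through Q, begin at {v0}:
  after d @ step 1: no successor for Q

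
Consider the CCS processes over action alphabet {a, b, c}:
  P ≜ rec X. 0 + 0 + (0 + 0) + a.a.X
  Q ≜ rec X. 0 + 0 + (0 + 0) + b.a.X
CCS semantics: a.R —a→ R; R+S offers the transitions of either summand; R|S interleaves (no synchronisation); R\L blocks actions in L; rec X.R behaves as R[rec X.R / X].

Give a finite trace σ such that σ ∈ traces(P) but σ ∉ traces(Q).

a

LTS(P): 2 reachable states
  m0 = rec X. 0 + 0 + (0 + 0) + a.a.X :: --a--▸ m1
  m1 = a.(rec X. 0 + 0 + (0 + 0) + a.a.X) :: --a--▸ m0
LTS(Q): 2 reachable states
  n0 = rec X. 0 + 0 + (0 + 0) + b.a.X :: --b--▸ n1
  n1 = a.(rec X. 0 + 0 + (0 + 0) + b.a.X) :: --a--▸ n0
Run σ = ⟨a⟩ on P: start {m0}
  step 1 (a): {m1}
  ✓ P
Run σ = ⟨a⟩ on Q: start {n0}
  step 1 (a): no successor for Q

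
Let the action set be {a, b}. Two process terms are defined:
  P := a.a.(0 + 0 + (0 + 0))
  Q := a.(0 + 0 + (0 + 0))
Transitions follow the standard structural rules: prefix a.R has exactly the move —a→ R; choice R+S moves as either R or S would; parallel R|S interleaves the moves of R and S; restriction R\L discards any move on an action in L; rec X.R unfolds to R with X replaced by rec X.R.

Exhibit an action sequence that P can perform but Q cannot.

aa

P's transition system — 3 states:
  s0 = a.a.(0 + 0 + (0 + 0)) | ··a··> s1
  s1 = a.(0 + 0 + (0 + 0)) | ··a··> s2
  s2 = 0 + 0 + (0 + 0) | (no moves)
Q's transition system — 2 states:
  t0 = a.(0 + 0 + (0 + 0)) | ··a··> t1
  t1 = 0 + 0 + (0 + 0) | (no moves)
Executing aa from P (initial set {s0}):
  step 1 (a): {s1}
  step 2 (a): {s2}
  P completes σ.
Executing aa from Q (initial set {t0}):
  step 1 (a): {t1}
  step 2 (a): no successor for Q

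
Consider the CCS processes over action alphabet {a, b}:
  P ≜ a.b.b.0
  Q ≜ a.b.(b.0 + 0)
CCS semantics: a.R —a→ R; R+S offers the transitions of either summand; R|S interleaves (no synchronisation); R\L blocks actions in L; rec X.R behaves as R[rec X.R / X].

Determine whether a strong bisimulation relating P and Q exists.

Reachable graph of P (4 states):
  p0 = a.b.b.0 :: =a=> p1
  p1 = b.b.0 :: =b=> p2
  p2 = b.0 :: =b=> p3
  p3 = 0 :: ∅
Reachable graph of Q (4 states):
  q0 = a.b.(b.0 + 0) :: =a=> q1
  q1 = b.(b.0 + 0) :: =b=> q2
  q2 = b.0 + 0 :: =b=> q3
  q3 = 0 :: ∅
Bisimilarity quotient blocks:
  B0 = {p0, q0}
  B1 = {p1, q1}
  B2 = {p2, q2}
  B3 = {p3, q3}
p0 ∈ B0, q0 ∈ B0 → same block

bisimilar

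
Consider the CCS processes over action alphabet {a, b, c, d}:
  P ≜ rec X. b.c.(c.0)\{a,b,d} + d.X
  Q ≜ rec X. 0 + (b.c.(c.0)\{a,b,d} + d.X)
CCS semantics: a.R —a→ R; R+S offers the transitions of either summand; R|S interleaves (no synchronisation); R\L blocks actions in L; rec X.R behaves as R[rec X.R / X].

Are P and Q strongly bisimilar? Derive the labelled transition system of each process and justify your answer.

YES

Reachable graph of P (4 states):
  p0 = rec X. b.c.(c.0)\{a,b,d} + d.X ⊢ --b--▸ p1, --d--▸ p0
  p1 = c.(c.0)\{a,b,d} ⊢ --c--▸ p2
  p2 = (c.0)\{a,b,d} ⊢ --c--▸ p3
  p3 = 0\{a,b,d} ⊢ deadlocked
Reachable graph of Q (4 states):
  q0 = rec X. 0 + (b.c.(c.0)\{a,b,d} + d.X) ⊢ --b--▸ q1, --d--▸ q0
  q1 = c.(c.0)\{a,b,d} ⊢ --c--▸ q2
  q2 = (c.0)\{a,b,d} ⊢ --c--▸ q3
  q3 = 0\{a,b,d} ⊢ deadlocked
Bisimilarity quotient blocks:
  B0 = {p0, q0}
  B1 = {p1, q1}
  B2 = {p2, q2}
  B3 = {p3, q3}
p0 ∈ B0, q0 ∈ B0 → same block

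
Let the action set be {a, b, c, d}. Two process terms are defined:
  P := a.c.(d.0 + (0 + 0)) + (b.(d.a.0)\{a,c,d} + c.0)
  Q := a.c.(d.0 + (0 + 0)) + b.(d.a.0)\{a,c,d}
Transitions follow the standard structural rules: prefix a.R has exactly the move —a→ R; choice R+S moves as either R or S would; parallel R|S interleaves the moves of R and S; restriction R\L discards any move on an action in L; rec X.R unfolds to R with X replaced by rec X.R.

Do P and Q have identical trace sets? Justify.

trace-distinct — witness ⟨c⟩

Reachable graph of P (5 states):
  m0 = a.c.(d.0 + (0 + 0)) + (b.(d.a.0)\{a,c,d} + c.0) has moves -a-> m1, -b-> m2, -c-> m3
  m1 = c.(d.0 + (0 + 0)) has moves -c-> m4
  m2 = (d.a.0)\{a,c,d} has moves (no moves)
  m3 = 0 has moves (no moves)
  m4 = d.0 + (0 + 0) has moves -d-> m3
Reachable graph of Q (5 states):
  n0 = a.c.(d.0 + (0 + 0)) + b.(d.a.0)\{a,c,d} has moves -a-> n1, -b-> n2
  n1 = c.(d.0 + (0 + 0)) has moves -c-> n3
  n2 = (d.a.0)\{a,c,d} has moves (no moves)
  n3 = d.0 + (0 + 0) has moves -d-> n4
  n4 = 0 has moves (no moves)
Executing c from P (initial set {m0}):
  after c @ step 1: {m3}
  P completes σ.
Executing c from Q (initial set {n0}):
  after c @ step 1: ∅ (Q stuck)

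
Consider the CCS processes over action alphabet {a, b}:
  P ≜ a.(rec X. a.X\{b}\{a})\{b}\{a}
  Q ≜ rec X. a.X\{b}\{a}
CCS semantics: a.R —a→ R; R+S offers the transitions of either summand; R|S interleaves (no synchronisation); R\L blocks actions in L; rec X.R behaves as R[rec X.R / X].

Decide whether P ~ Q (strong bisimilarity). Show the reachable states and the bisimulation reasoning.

Reachable graph of P (2 states):
  p0 = a.(rec X. a.X\{b}\{a})\{b}\{a} | -a-> p1
  p1 = (rec X. a.X\{b}\{a})\{b}\{a} | deadlocked
Reachable graph of Q (2 states):
  q0 = rec X. a.X\{b}\{a} | -a-> q1
  q1 = (rec X. a.X\{b}\{a})\{b}\{a} | deadlocked
Coarsest stable partition (strong bisimilarity classes):
  B0 = {p0, q0}
  B1 = {p1, q1}
p0 ∈ B0, q0 ∈ B0 → same block

P ~ Q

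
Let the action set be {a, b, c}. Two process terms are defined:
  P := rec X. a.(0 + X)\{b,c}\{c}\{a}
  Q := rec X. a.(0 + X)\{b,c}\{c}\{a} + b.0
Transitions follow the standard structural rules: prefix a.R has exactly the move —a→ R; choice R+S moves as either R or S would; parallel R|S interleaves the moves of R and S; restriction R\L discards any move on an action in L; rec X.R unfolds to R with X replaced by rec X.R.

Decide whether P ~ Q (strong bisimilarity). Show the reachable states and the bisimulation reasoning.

NO

LTS(P): 2 reachable states
  m0 = rec X. a.(0 + X)\{b,c}\{c}\{a} | -a-> m1
  m1 = (0 + (rec X. a.(0 + X)\{b,c}\{c}\{a}))\{b,c}\{c}\{a} | ·
LTS(Q): 3 reachable states
  n0 = rec X. a.(0 + X)\{b,c}\{c}\{a} + b.0 | -a-> n1, -b-> n2
  n1 = (0 + (rec X. a.(0 + X)\{b,c}\{c}\{a} + b.0))\{b,c}\{c}\{a} | ·
  n2 = 0 | ·
Coarsest stable partition (strong bisimilarity classes):
  B0 = {m0}
  B1 = {m1, n1, n2}
  B2 = {n0}
m0 ∈ B0, n0 ∈ B2 → different blocks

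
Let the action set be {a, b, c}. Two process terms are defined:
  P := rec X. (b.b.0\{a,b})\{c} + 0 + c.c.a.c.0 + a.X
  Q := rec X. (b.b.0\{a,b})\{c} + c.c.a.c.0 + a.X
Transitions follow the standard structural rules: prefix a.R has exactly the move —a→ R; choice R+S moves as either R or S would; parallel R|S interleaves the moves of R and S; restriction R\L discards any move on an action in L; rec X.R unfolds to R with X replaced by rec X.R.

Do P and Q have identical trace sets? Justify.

LTS(P): 7 reachable states
  m0 = rec X. (b.b.0\{a,b})\{c} + 0 + c.c.a.c.0 + a.X → -a-> m0, -b-> m1, -c-> m2
  m1 = (b.0\{a,b})\{c} → -b-> m3
  m2 = c.a.c.0 → -c-> m4
  m3 = 0\{a,b}\{c} → (no moves)
  m4 = a.c.0 → -a-> m5
  m5 = c.0 → -c-> m6
  m6 = 0 → (no moves)
LTS(Q): 7 reachable states
  n0 = rec X. (b.b.0\{a,b})\{c} + c.c.a.c.0 + a.X → -a-> n0, -b-> n1, -c-> n2
  n1 = (b.0\{a,b})\{c} → -b-> n3
  n2 = c.a.c.0 → -c-> n4
  n3 = 0\{a,b}\{c} → (no moves)
  n4 = a.c.0 → -a-> n5
  n5 = c.0 → -c-> n6
  n6 = 0 → (no moves)
Partition-refinement fixed point:
  B0 = {m0, n0}
  B1 = {m1, n1}
  B2 = {m3, m6, n3, n6}
  B3 = {m2, n2}
  B4 = {m4, n4}
  B5 = {m5, n5}
m0 ∈ B0, n0 ∈ B0 → same block
Bisimilar ⇒ trace-equivalent.

traces(P) = traces(Q)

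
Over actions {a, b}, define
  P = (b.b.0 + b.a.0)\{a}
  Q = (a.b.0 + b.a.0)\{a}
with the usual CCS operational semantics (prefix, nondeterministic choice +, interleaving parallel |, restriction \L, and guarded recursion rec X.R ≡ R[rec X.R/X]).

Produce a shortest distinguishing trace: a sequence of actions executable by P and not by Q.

LTS(P): 4 reachable states
  m0 = (b.b.0 + b.a.0)\{a} :: =b=> m1, =b=> m2
  m1 = (a.0)\{a} :: deadlocked
  m2 = (b.0)\{a} :: =b=> m3
  m3 = 0\{a} :: deadlocked
LTS(Q): 2 reachable states
  n0 = (a.b.0 + b.a.0)\{a} :: =b=> n1
  n1 = (a.0)\{a} :: deadlocked
Run σ = ⟨bb⟩ on P: start {m0}
  [1] b ⇒ {m1, m2}
  [2] b ⇒ {m3}
  P completes σ.
Run σ = ⟨bb⟩ on Q: start {n0}
  [1] b ⇒ {n1}
  [2] b ⇒ ∅  — Q cannot continue

bb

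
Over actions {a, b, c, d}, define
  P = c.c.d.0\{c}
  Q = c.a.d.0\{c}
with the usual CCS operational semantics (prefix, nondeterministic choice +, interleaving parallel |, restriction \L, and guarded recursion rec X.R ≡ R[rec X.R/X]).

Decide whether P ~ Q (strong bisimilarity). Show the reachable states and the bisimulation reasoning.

P ≁ Q

LTS(P): 4 reachable states
  p0 = c.c.d.0\{c} ⊢ —c→ p1
  p1 = c.d.0\{c} ⊢ —c→ p2
  p2 = d.0\{c} ⊢ —d→ p3
  p3 = 0\{c} ⊢ stopped
LTS(Q): 4 reachable states
  q0 = c.a.d.0\{c} ⊢ —c→ q1
  q1 = a.d.0\{c} ⊢ —a→ q2
  q2 = d.0\{c} ⊢ —d→ q3
  q3 = 0\{c} ⊢ stopped
Coarsest stable partition (strong bisimilarity classes):
  B0 = {p0}
  B1 = {p1}
  B2 = {p2, q2}
  B3 = {p3, q3}
  B4 = {q0}
  B5 = {q1}
p0 ∈ B0, q0 ∈ B4 → different blocks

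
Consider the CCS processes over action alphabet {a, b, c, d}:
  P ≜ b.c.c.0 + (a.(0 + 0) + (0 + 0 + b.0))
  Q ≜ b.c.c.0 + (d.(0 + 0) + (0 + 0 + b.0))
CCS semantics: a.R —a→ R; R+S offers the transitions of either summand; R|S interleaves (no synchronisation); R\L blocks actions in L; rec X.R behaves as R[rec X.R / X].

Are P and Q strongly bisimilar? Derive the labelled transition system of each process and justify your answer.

P ≁ Q

Reachable graph of P (5 states):
  s0 = b.c.c.0 + (a.(0 + 0) + (0 + 0 + b.0)) ⊢ ··a··> s1, ··b··> s2, ··b··> s3
  s1 = 0 + 0 ⊢ deadlocked
  s2 = 0 ⊢ deadlocked
  s3 = c.c.0 ⊢ ··c··> s4
  s4 = c.0 ⊢ ··c··> s2
Reachable graph of Q (5 states):
  t0 = b.c.c.0 + (d.(0 + 0) + (0 + 0 + b.0)) ⊢ ··b··> t1, ··b··> t2, ··d··> t3
  t1 = 0 ⊢ deadlocked
  t2 = c.c.0 ⊢ ··c··> t4
  t3 = 0 + 0 ⊢ deadlocked
  t4 = c.0 ⊢ ··c··> t1
Partition-refinement fixed point:
  B0 = {s0}
  B1 = {s1, s2, t1, t3}
  B2 = {s3, t2}
  B3 = {s4, t4}
  B4 = {t0}
s0 ∈ B0, t0 ∈ B4 → different blocks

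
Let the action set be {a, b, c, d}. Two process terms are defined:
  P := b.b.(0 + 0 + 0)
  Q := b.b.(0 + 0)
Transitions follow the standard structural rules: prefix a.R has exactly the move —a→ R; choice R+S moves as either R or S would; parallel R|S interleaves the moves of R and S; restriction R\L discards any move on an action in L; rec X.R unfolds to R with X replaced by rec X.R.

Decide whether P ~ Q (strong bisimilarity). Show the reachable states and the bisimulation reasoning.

Reachable graph of P (3 states):
  p0 = b.b.(0 + 0 + 0) | --b--▸ p1
  p1 = b.(0 + 0 + 0) | --b--▸ p2
  p2 = 0 + 0 + 0 | stopped
Reachable graph of Q (3 states):
  q0 = b.b.(0 + 0) | --b--▸ q1
  q1 = b.(0 + 0) | --b--▸ q2
  q2 = 0 + 0 | stopped
Partition-refinement fixed point:
  B0 = {p0, q0}
  B1 = {p1, q1}
  B2 = {p2, q2}
p0 ∈ B0, q0 ∈ B0 → same block

bisimilar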